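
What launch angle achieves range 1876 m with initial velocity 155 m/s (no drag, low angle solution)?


sin(2*theta) = R*g/v0^2 = 1876*9.81/155^2 = 0.766017, theta = arcsin(0.766017)/2 = 25°

25 degrees


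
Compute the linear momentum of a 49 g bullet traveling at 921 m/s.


p = m*v = 0.049*921 = 45.13 kg·m/s

45.13 kg·m/s


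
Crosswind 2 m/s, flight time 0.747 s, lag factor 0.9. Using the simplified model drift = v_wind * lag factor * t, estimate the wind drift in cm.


drift = v_wind * lag * t = 2 * 0.9 * 0.747 = 1.3446 m ≈ 134.5 cm

134.5 cm


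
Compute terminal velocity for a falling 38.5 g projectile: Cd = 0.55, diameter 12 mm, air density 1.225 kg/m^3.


A = pi*(d/2)^2 = pi*(12/2000)^2 = 1.13097e-04 m^2
vt = sqrt(2mg/(Cd*rho*A)) = sqrt(2*0.0385*9.81/(0.55 * 1.225 * 1.13097e-04)) = 99.56 m/s

99.56 m/s


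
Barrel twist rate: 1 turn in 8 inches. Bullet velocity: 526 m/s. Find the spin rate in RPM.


twist_m = 8*0.0254 = 0.2032 m
spin = v/twist = 526/0.2032 = 2588.583 rev/s
RPM = spin*60 = 2588.583*60 ≈ 155315 RPM

155315 RPM


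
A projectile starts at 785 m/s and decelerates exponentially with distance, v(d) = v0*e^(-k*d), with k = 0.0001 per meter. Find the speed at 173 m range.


v = v0*exp(-k*d) = 785*exp(-0.0001*173) = 771.5 m/s

771.5 m/s


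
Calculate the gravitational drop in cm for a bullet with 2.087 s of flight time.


drop = 0.5*g*t^2 = 0.5*9.81*2.087^2 = 21.3641 m ≈ 2136 cm

2136 cm


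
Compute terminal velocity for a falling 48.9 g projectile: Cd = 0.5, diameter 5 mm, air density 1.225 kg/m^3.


A = pi*(d/2)^2 = pi*(5/2000)^2 = 1.96350e-05 m^2
vt = sqrt(2mg/(Cd*rho*A)) = sqrt(2*0.0489*9.81/(0.5 * 1.225 * 1.96350e-05)) = 282.4 m/s

282.4 m/s


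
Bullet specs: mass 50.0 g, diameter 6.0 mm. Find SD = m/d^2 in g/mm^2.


SD = m/d^2 = 50.0/6.0^2 = 1.389 g/mm^2

1.389 g/mm^2


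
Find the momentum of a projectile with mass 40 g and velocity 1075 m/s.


p = m*v = 0.04*1075 = 43 kg·m/s

43 kg·m/s


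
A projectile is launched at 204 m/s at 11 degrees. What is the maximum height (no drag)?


H = (v0*sin(theta))^2 / (2g) = (204*sin(11°))^2 / (2*9.81) = 77.23 m

77.23 m


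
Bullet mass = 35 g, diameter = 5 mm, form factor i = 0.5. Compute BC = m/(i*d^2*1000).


BC = m/(i*d^2*1000) = 35/(0.5 * 5^2 * 1000) = 0.0028

0.0028


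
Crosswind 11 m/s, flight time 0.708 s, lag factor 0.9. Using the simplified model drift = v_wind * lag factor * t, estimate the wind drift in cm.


drift = v_wind * lag * t = 11 * 0.9 * 0.708 = 7.0092 m ≈ 700.9 cm

700.9 cm


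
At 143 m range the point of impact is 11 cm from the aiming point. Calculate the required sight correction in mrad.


1 mrad subtends 1 cm per 10 m of range, so adj = error_cm / (dist_m / 10) = 11 / (143/10) = 0.7692 mrad

0.7692 mrad


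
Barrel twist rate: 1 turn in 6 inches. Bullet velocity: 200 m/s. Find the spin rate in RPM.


twist_m = 6*0.0254 = 0.1524 m
spin = v/twist = 200/0.1524 = 1312.336 rev/s
RPM = spin*60 = 1312.336*60 ≈ 78740 RPM

78740 RPM


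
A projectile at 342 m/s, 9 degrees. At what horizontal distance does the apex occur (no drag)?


R = v0^2*sin(2*theta)/g = 342^2*sin(2*9°)/9.81 = 3684.39 m
apex_dist = R/2 = 3684.39/2 = 1842 m

1842 m


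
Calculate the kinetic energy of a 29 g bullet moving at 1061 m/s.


E = 0.5*m*v^2 = 0.5*0.029*1061^2 = 16323 J

16323 J


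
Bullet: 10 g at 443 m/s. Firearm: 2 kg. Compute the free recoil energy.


v_r = m_p*v_p/m_gun = 0.01*443/2 = 2.215 m/s, E_r = 0.5*m_gun*v_r^2 = 0.5*2*2.215^2 = 4.906 J

4.906 J


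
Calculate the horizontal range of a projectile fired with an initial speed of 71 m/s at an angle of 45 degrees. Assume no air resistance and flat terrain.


R = v0^2 * sin(2*theta) / g = 71^2 * sin(2*45°) / 9.81 = 513.9 m

513.9 m


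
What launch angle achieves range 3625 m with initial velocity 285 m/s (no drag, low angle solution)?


sin(2*theta) = R*g/v0^2 = 3625*9.81/285^2 = 0.437812, theta = arcsin(0.437812)/2 = 12.98°

12.98 degrees


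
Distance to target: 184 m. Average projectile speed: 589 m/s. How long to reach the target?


t = d/v = 184/589 = 0.3124 s

0.3124 s


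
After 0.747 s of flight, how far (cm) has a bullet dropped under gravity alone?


drop = 0.5*g*t^2 = 0.5*9.81*0.747^2 = 2.73703 m ≈ 273.7 cm

273.7 cm


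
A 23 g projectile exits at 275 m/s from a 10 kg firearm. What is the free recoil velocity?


v_recoil = m_p * v_p / m_gun = 0.023 * 275 / 10 = 0.6325 m/s

0.6325 m/s


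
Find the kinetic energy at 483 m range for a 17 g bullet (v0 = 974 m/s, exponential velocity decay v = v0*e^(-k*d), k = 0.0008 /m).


v = v0*exp(-k*d) = 974*exp(-0.0008*483) = 661.832 m/s
E = 0.5*m*v^2 = 0.5*0.017*661.832^2 = 3723 J

3723 J


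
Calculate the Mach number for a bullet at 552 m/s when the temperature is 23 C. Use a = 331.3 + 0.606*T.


a = 331.3 + 0.606*(23) = 345.238 m/s
M = v/a = 552/345.238 = 1.599

1.599


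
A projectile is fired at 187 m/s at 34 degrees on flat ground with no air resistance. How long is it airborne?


T = 2*v0*sin(theta)/g = 2*187*sin(34°)/9.81 = 21.32 s

21.32 s


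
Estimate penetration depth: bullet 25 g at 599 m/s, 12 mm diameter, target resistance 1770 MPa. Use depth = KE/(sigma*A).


A = pi*(d/2)^2 = pi*(12/2)^2 = 113.097 mm^2
E = 0.5*m*v^2 = 0.5*0.025*599^2 = 4485.01 J
depth = E/(sigma*A) = 4485.01 J / (1770 MPa * 113.097 mm^2) = 4485.01/(1770 * 113.097) m = 0.0224046 m ≈ 22.4 mm

22.4 mm


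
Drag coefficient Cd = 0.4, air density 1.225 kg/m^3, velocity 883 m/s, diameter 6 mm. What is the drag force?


A = pi*(d/2)^2 = pi*(6/2000)^2 = 2.82743e-05 m^2
Fd = 0.5*Cd*rho*A*v^2 = 0.5*0.4*1.225*2.82743e-05*883^2 = 5.401 N

5.401 N


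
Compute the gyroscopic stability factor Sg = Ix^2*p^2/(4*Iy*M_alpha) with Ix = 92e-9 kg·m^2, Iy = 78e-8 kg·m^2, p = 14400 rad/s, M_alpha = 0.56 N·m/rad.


Sg = Ix^2 * p^2 / (4 * Iy * M_alpha) = (92e-9)^2 * 14400^2 / (4 * 78e-8 * 0.56) = 1.005

1.005


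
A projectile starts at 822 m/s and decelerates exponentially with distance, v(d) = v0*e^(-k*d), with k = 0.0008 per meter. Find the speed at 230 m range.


v = v0*exp(-k*d) = 822*exp(-0.0008*230) = 683.9 m/s

683.9 m/s


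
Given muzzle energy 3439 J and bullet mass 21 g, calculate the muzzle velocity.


v = sqrt(2*E/m) = sqrt(2*3439/0.021) = 572.3 m/s

572.3 m/s


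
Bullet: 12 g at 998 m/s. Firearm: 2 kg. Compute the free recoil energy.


v_r = m_p*v_p/m_gun = 0.012*998/2 = 5.988 m/s, E_r = 0.5*m_gun*v_r^2 = 0.5*2*5.988^2 = 35.86 J

35.86 J


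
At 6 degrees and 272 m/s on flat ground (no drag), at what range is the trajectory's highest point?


R = v0^2*sin(2*theta)/g = 272^2*sin(2*6°)/9.81 = 1568.01 m
apex_dist = R/2 = 1568.01/2 = 784 m

784 m


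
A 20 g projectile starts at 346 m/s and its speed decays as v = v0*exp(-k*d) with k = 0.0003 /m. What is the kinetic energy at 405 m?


v = v0*exp(-k*d) = 346*exp(-0.0003*405) = 306.415 m/s
E = 0.5*m*v^2 = 0.5*0.02*306.415^2 = 938.9 J

938.9 J


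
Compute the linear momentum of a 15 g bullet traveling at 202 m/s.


p = m*v = 0.015*202 = 3.03 kg·m/s

3.03 kg·m/s


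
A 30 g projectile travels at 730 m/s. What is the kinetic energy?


E = 0.5*m*v^2 = 0.5*0.03*730^2 = 7994 J

7994 J


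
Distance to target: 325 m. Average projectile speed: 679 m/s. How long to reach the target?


t = d/v = 325/679 = 0.4786 s

0.4786 s


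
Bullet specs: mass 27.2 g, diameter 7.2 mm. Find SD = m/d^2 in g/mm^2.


SD = m/d^2 = 27.2/7.2^2 = 0.5247 g/mm^2

0.5247 g/mm^2


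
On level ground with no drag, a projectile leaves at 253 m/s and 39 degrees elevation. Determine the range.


R = v0^2 * sin(2*theta) / g = 253^2 * sin(2*39°) / 9.81 = 6382 m

6382 m


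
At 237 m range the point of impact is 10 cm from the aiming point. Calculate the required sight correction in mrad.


1 mrad subtends 1 cm per 10 m of range, so adj = error_cm / (dist_m / 10) = 10 / (237/10) = 0.4219 mrad

0.4219 mrad


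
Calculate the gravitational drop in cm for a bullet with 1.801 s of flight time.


drop = 0.5*g*t^2 = 0.5*9.81*1.801^2 = 15.9099 m ≈ 1591 cm

1591 cm


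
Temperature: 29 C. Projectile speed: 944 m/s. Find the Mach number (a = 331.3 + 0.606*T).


a = 331.3 + 0.606*(29) = 348.874 m/s
M = v/a = 944/348.874 = 2.706

2.706


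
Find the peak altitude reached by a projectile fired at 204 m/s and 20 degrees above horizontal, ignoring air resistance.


H = (v0*sin(theta))^2 / (2g) = (204*sin(20°))^2 / (2*9.81) = 248.1 m

248.1 m


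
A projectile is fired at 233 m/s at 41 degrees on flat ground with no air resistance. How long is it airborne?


T = 2*v0*sin(theta)/g = 2*233*sin(41°)/9.81 = 31.16 s

31.16 s


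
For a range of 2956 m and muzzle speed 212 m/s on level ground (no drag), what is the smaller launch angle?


sin(2*theta) = R*g/v0^2 = 2956*9.81/212^2 = 0.645211, theta = arcsin(0.645211)/2 = 20.09°

20.09 degrees


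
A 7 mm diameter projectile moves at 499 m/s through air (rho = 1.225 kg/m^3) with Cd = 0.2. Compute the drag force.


A = pi*(d/2)^2 = pi*(7/2000)^2 = 3.84845e-05 m^2
Fd = 0.5*Cd*rho*A*v^2 = 0.5*0.2*1.225*3.84845e-05*499^2 = 1.174 N

1.174 N


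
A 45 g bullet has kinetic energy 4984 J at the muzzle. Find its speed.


v = sqrt(2*E/m) = sqrt(2*4984/0.045) = 470.6 m/s

470.6 m/s


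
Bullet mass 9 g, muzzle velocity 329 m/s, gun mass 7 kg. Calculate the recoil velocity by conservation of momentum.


v_recoil = m_p * v_p / m_gun = 0.009 * 329 / 7 = 0.423 m/s

0.423 m/s


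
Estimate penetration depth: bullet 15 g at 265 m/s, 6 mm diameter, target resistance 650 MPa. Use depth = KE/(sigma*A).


A = pi*(d/2)^2 = pi*(6/2)^2 = 28.2743 mm^2
E = 0.5*m*v^2 = 0.5*0.015*265^2 = 526.688 J
depth = E/(sigma*A) = 526.688 J / (650 MPa * 28.2743 mm^2) = 526.688/(650 * 28.2743) m = 0.0286581 m ≈ 28.66 mm

28.66 mm


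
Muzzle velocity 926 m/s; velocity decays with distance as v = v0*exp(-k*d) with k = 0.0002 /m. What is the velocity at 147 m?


v = v0*exp(-k*d) = 926*exp(-0.0002*147) = 899.2 m/s

899.2 m/s


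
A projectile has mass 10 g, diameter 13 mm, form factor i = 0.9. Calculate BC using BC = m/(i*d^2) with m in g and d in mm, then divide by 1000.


BC = m/(i*d^2*1000) = 10/(0.9 * 13^2 * 1000) = 6.575e-05

6.575e-05


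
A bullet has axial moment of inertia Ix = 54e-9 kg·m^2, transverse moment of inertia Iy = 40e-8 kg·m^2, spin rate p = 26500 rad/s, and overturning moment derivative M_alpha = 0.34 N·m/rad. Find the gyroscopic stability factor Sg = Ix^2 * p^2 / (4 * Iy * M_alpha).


Sg = Ix^2 * p^2 / (4 * Iy * M_alpha) = (54e-9)^2 * 26500^2 / (4 * 40e-8 * 0.34) = 3.764

3.764


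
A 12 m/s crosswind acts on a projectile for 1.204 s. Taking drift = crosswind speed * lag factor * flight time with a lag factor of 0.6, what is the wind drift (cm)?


drift = v_wind * lag * t = 12 * 0.6 * 1.204 = 8.6688 m ≈ 866.9 cm

866.9 cm


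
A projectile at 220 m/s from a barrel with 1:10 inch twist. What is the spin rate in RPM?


twist_m = 10*0.0254 = 0.254 m
spin = v/twist = 220/0.254 = 866.1417 rev/s
RPM = spin*60 = 866.1417*60 ≈ 51969 RPM

51969 RPM


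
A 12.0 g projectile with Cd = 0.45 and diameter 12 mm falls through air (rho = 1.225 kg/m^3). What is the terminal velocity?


A = pi*(d/2)^2 = pi*(12/2000)^2 = 1.13097e-04 m^2
vt = sqrt(2mg/(Cd*rho*A)) = sqrt(2*0.012*9.81/(0.45 * 1.225 * 1.13097e-04)) = 61.45 m/s

61.45 m/s


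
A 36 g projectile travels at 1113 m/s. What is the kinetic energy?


E = 0.5*m*v^2 = 0.5*0.036*1113^2 = 22298 J

22298 J


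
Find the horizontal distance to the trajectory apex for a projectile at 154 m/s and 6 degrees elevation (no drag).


R = v0^2*sin(2*theta)/g = 154^2*sin(2*6°)/9.81 = 502.633 m
apex_dist = R/2 = 502.633/2 = 251.3 m

251.3 m


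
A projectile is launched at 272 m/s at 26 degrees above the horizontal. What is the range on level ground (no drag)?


R = v0^2 * sin(2*theta) / g = 272^2 * sin(2*26°) / 9.81 = 5943 m

5943 m


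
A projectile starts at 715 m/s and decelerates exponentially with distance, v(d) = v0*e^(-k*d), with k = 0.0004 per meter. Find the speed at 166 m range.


v = v0*exp(-k*d) = 715*exp(-0.0004*166) = 669.1 m/s

669.1 m/s


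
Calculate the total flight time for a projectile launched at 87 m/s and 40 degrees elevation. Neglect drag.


T = 2*v0*sin(theta)/g = 2*87*sin(40°)/9.81 = 11.4 s

11.4 s


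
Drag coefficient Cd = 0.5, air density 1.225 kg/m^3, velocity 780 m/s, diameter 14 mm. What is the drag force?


A = pi*(d/2)^2 = pi*(14/2000)^2 = 1.53938e-04 m^2
Fd = 0.5*Cd*rho*A*v^2 = 0.5*0.5*1.225*1.53938e-04*780^2 = 28.68 N

28.68 N


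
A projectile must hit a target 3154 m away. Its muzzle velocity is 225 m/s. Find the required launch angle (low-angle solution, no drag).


sin(2*theta) = R*g/v0^2 = 3154*9.81/225^2 = 0.611175, theta = arcsin(0.611175)/2 = 18.84°

18.84 degrees


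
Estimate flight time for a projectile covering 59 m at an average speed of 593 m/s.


t = d/v = 59/593 = 0.09949 s

0.09949 s


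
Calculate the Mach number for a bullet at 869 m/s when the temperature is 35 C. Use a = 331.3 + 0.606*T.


a = 331.3 + 0.606*(35) = 352.51 m/s
M = v/a = 869/352.51 = 2.465

2.465


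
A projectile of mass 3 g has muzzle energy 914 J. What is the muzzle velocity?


v = sqrt(2*E/m) = sqrt(2*914/0.003) = 780.6 m/s

780.6 m/s


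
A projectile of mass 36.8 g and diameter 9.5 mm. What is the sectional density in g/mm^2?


SD = m/d^2 = 36.8/9.5^2 = 0.4078 g/mm^2

0.4078 g/mm^2


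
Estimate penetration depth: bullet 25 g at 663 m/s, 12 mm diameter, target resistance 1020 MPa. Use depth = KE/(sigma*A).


A = pi*(d/2)^2 = pi*(12/2)^2 = 113.097 mm^2
E = 0.5*m*v^2 = 0.5*0.025*663^2 = 5494.61 J
depth = E/(sigma*A) = 5494.61 J / (1020 MPa * 113.097 mm^2) = 5494.61/(1020 * 113.097) m = 0.0476304 m ≈ 47.63 mm

47.63 mm


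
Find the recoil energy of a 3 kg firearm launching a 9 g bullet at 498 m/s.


v_r = m_p*v_p/m_gun = 0.009*498/3 = 1.494 m/s, E_r = 0.5*m_gun*v_r^2 = 0.5*3*1.494^2 = 3.348 J

3.348 J


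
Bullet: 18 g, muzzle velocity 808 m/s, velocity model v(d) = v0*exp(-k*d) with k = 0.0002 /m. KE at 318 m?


v = v0*exp(-k*d) = 808*exp(-0.0002*318) = 758.211 m/s
E = 0.5*m*v^2 = 0.5*0.018*758.211^2 = 5174 J

5174 J


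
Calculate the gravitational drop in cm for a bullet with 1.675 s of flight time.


drop = 0.5*g*t^2 = 0.5*9.81*1.675^2 = 13.7616 m ≈ 1376 cm

1376 cm


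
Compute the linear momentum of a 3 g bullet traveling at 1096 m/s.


p = m*v = 0.003*1096 = 3.288 kg·m/s

3.288 kg·m/s


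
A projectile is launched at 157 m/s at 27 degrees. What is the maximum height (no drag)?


H = (v0*sin(theta))^2 / (2g) = (157*sin(27°))^2 / (2*9.81) = 258.9 m

258.9 m


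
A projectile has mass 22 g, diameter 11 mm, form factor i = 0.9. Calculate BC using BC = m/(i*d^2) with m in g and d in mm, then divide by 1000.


BC = m/(i*d^2*1000) = 22/(0.9 * 11^2 * 1000) = 0.000202

0.000202


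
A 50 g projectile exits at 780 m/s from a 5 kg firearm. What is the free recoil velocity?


v_recoil = m_p * v_p / m_gun = 0.05 * 780 / 5 = 7.8 m/s

7.8 m/s


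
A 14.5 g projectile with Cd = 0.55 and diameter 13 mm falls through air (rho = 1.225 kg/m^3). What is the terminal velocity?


A = pi*(d/2)^2 = pi*(13/2000)^2 = 1.32732e-04 m^2
vt = sqrt(2mg/(Cd*rho*A)) = sqrt(2*0.0145*9.81/(0.55 * 1.225 * 1.32732e-04)) = 56.4 m/s

56.4 m/s


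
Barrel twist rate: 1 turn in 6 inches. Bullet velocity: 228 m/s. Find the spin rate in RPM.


twist_m = 6*0.0254 = 0.1524 m
spin = v/twist = 228/0.1524 = 1496.063 rev/s
RPM = spin*60 = 1496.063*60 ≈ 89764 RPM

89764 RPM


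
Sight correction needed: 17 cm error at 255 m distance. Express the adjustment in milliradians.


1 mrad subtends 1 cm per 10 m of range, so adj = error_cm / (dist_m / 10) = 17 / (255/10) = 0.6667 mrad

0.6667 mrad


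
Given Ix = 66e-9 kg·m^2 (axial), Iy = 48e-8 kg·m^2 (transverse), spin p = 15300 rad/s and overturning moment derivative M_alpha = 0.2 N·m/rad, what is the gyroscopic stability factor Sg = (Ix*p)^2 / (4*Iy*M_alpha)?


Sg = Ix^2 * p^2 / (4 * Iy * M_alpha) = (66e-9)^2 * 15300^2 / (4 * 48e-8 * 0.2) = 2.655

2.655


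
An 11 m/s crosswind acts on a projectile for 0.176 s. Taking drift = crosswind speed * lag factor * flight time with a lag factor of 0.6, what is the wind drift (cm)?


drift = v_wind * lag * t = 11 * 0.6 * 0.176 = 1.1616 m ≈ 116.2 cm

116.2 cm


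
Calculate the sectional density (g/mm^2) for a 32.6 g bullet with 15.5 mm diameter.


SD = m/d^2 = 32.6/15.5^2 = 0.1357 g/mm^2

0.1357 g/mm^2


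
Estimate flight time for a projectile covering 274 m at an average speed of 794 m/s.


t = d/v = 274/794 = 0.3451 s

0.3451 s


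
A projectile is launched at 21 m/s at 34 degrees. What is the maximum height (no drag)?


H = (v0*sin(theta))^2 / (2g) = (21*sin(34°))^2 / (2*9.81) = 7.029 m

7.029 m


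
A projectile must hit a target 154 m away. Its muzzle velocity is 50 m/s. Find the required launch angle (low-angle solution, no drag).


sin(2*theta) = R*g/v0^2 = 154*9.81/50^2 = 0.604296, theta = arcsin(0.604296)/2 = 18.59°

18.59 degrees


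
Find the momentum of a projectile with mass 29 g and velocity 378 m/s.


p = m*v = 0.029*378 = 10.96 kg·m/s

10.96 kg·m/s


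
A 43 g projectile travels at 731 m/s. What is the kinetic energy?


E = 0.5*m*v^2 = 0.5*0.043*731^2 = 11489 J

11489 J


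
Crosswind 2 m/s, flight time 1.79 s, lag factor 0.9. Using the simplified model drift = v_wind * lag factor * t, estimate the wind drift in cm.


drift = v_wind * lag * t = 2 * 0.9 * 1.79 = 3.222 m ≈ 322.2 cm

322.2 cm


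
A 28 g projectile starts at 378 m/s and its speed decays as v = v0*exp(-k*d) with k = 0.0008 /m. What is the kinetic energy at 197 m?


v = v0*exp(-k*d) = 378*exp(-0.0008*197) = 322.884 m/s
E = 0.5*m*v^2 = 0.5*0.028*322.884^2 = 1460 J

1460 J


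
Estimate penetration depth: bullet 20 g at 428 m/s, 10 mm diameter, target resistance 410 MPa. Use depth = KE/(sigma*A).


A = pi*(d/2)^2 = pi*(10/2)^2 = 78.5398 mm^2
E = 0.5*m*v^2 = 0.5*0.02*428^2 = 1831.84 J
depth = E/(sigma*A) = 1831.84 J / (410 MPa * 78.5398 mm^2) = 1831.84/(410 * 78.5398) m = 0.0568871 m ≈ 56.89 mm

56.89 mm


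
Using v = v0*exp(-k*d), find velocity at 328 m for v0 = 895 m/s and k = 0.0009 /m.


v = v0*exp(-k*d) = 895*exp(-0.0009*328) = 666.2 m/s

666.2 m/s


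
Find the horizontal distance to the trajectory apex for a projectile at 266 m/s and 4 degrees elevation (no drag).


R = v0^2*sin(2*theta)/g = 266^2*sin(2*4°)/9.81 = 1003.81 m
apex_dist = R/2 = 1003.81/2 = 501.9 m

501.9 m


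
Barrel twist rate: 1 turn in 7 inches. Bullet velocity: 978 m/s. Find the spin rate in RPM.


twist_m = 7*0.0254 = 0.1778 m
spin = v/twist = 978/0.1778 = 5500.562 rev/s
RPM = spin*60 = 5500.562*60 ≈ 330034 RPM

330034 RPM


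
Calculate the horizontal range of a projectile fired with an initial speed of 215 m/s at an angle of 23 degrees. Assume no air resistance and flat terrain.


R = v0^2 * sin(2*theta) / g = 215^2 * sin(2*23°) / 9.81 = 3390 m

3390 m


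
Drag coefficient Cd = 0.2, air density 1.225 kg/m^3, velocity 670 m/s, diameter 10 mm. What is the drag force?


A = pi*(d/2)^2 = pi*(10/2000)^2 = 7.85398e-05 m^2
Fd = 0.5*Cd*rho*A*v^2 = 0.5*0.2*1.225*7.85398e-05*670^2 = 4.319 N

4.319 N


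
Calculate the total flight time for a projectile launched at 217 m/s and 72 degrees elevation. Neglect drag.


T = 2*v0*sin(theta)/g = 2*217*sin(72°)/9.81 = 42.08 s

42.08 s


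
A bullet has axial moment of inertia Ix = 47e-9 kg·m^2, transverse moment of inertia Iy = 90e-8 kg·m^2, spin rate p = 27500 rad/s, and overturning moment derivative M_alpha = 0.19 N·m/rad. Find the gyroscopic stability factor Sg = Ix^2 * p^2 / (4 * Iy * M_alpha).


Sg = Ix^2 * p^2 / (4 * Iy * M_alpha) = (47e-9)^2 * 27500^2 / (4 * 90e-8 * 0.19) = 2.442

2.442


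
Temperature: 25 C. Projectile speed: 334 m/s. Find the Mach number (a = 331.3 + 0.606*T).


a = 331.3 + 0.606*(25) = 346.45 m/s
M = v/a = 334/346.45 = 0.9641

0.9641


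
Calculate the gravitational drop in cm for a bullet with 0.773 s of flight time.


drop = 0.5*g*t^2 = 0.5*9.81*0.773^2 = 2.93088 m ≈ 293.1 cm

293.1 cm


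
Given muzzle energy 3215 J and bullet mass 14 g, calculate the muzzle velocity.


v = sqrt(2*E/m) = sqrt(2*3215/0.014) = 677.7 m/s

677.7 m/s


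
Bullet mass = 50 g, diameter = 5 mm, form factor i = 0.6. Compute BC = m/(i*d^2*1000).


BC = m/(i*d^2*1000) = 50/(0.6 * 5^2 * 1000) = 0.003333

0.003333


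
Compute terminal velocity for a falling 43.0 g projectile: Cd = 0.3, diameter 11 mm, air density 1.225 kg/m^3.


A = pi*(d/2)^2 = pi*(11/2000)^2 = 9.50332e-05 m^2
vt = sqrt(2mg/(Cd*rho*A)) = sqrt(2*0.043*9.81/(0.3 * 1.225 * 9.50332e-05)) = 155.4 m/s

155.4 m/s


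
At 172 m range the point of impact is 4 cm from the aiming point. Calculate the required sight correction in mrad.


1 mrad subtends 1 cm per 10 m of range, so adj = error_cm / (dist_m / 10) = 4 / (172/10) = 0.2326 mrad

0.2326 mrad


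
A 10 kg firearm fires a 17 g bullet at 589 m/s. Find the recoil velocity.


v_recoil = m_p * v_p / m_gun = 0.017 * 589 / 10 = 1.001 m/s

1.001 m/s


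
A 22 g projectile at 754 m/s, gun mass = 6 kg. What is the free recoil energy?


v_r = m_p*v_p/m_gun = 0.022*754/6 = 2.76467 m/s, E_r = 0.5*m_gun*v_r^2 = 0.5*6*2.76467^2 = 22.93 J

22.93 J


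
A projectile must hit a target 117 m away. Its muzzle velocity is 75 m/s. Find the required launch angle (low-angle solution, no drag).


sin(2*theta) = R*g/v0^2 = 117*9.81/75^2 = 0.204048, theta = arcsin(0.204048)/2 = 5.887°

5.887 degrees


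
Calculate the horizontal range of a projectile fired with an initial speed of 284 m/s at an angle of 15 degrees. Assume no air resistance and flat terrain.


R = v0^2 * sin(2*theta) / g = 284^2 * sin(2*15°) / 9.81 = 4111 m

4111 m


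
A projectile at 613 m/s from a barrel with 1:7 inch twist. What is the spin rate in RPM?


twist_m = 7*0.0254 = 0.1778 m
spin = v/twist = 613/0.1778 = 3447.694 rev/s
RPM = spin*60 = 3447.694*60 ≈ 206862 RPM

206862 RPM


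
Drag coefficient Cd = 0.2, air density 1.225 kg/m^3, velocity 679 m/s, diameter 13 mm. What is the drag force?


A = pi*(d/2)^2 = pi*(13/2000)^2 = 1.32732e-04 m^2
Fd = 0.5*Cd*rho*A*v^2 = 0.5*0.2*1.225*1.32732e-04*679^2 = 7.496 N

7.496 N


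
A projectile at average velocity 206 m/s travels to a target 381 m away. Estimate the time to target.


t = d/v = 381/206 = 1.85 s

1.85 s


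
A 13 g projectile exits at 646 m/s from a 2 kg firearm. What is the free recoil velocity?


v_recoil = m_p * v_p / m_gun = 0.013 * 646 / 2 = 4.199 m/s

4.199 m/s


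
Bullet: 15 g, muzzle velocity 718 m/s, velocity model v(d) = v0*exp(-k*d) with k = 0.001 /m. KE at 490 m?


v = v0*exp(-k*d) = 718*exp(-0.001*490) = 439.866 m/s
E = 0.5*m*v^2 = 0.5*0.015*439.866^2 = 1451 J

1451 J


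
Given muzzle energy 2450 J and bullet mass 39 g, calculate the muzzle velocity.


v = sqrt(2*E/m) = sqrt(2*2450/0.039) = 354.5 m/s

354.5 m/s


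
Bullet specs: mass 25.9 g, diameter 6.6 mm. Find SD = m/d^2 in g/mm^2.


SD = m/d^2 = 25.9/6.6^2 = 0.5946 g/mm^2

0.5946 g/mm^2


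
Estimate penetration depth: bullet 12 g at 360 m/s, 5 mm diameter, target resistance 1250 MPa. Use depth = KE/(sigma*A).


A = pi*(d/2)^2 = pi*(5/2)^2 = 19.635 mm^2
E = 0.5*m*v^2 = 0.5*0.012*360^2 = 777.6 J
depth = E/(sigma*A) = 777.6 J / (1250 MPa * 19.635 mm^2) = 777.6/(1250 * 19.635) m = 0.0316823 m ≈ 31.68 mm

31.68 mm


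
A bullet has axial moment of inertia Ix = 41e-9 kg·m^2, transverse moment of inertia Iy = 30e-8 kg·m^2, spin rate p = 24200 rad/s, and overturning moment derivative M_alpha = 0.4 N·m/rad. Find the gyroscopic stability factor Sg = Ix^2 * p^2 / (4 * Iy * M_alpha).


Sg = Ix^2 * p^2 / (4 * Iy * M_alpha) = (41e-9)^2 * 24200^2 / (4 * 30e-8 * 0.4) = 2.051

2.051


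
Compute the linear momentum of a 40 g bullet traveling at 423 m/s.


p = m*v = 0.04*423 = 16.92 kg·m/s

16.92 kg·m/s


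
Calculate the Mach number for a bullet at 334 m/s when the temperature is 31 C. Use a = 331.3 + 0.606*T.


a = 331.3 + 0.606*(31) = 350.086 m/s
M = v/a = 334/350.086 = 0.9541

0.9541


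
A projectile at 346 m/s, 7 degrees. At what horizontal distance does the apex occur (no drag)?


R = v0^2*sin(2*theta)/g = 346^2*sin(2*7°)/9.81 = 2952.29 m
apex_dist = R/2 = 2952.29/2 = 1476 m

1476 m


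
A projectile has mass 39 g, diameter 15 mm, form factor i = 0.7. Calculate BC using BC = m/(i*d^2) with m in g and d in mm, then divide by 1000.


BC = m/(i*d^2*1000) = 39/(0.7 * 15^2 * 1000) = 0.0002476

0.0002476


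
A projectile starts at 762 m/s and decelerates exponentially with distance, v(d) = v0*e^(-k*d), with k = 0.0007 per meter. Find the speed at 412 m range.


v = v0*exp(-k*d) = 762*exp(-0.0007*412) = 571.1 m/s

571.1 m/s


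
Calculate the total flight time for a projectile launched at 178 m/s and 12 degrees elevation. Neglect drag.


T = 2*v0*sin(theta)/g = 2*178*sin(12°)/9.81 = 7.545 s

7.545 s


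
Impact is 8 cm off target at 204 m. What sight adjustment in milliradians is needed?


1 mrad subtends 1 cm per 10 m of range, so adj = error_cm / (dist_m / 10) = 8 / (204/10) = 0.3922 mrad

0.3922 mrad


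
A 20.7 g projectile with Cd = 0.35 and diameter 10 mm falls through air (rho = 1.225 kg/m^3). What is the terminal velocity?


A = pi*(d/2)^2 = pi*(10/2000)^2 = 7.85398e-05 m^2
vt = sqrt(2mg/(Cd*rho*A)) = sqrt(2*0.0207*9.81/(0.35 * 1.225 * 7.85398e-05)) = 109.8 m/s

109.8 m/s


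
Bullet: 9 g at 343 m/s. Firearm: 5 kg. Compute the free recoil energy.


v_r = m_p*v_p/m_gun = 0.009*343/5 = 0.6174 m/s, E_r = 0.5*m_gun*v_r^2 = 0.5*5*0.6174^2 = 0.953 J

0.953 J


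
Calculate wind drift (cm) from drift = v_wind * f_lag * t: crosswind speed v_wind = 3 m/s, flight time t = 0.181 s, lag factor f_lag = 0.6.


drift = v_wind * lag * t = 3 * 0.6 * 0.181 = 0.3258 m ≈ 32.58 cm

32.58 cm


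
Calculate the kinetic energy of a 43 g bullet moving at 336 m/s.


E = 0.5*m*v^2 = 0.5*0.043*336^2 = 2427 J

2427 J


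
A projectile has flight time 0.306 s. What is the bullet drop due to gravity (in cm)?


drop = 0.5*g*t^2 = 0.5*9.81*0.306^2 = 0.459285 m ≈ 45.93 cm

45.93 cm


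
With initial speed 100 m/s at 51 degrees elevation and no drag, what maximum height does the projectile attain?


H = (v0*sin(theta))^2 / (2g) = (100*sin(51°))^2 / (2*9.81) = 307.8 m

307.8 m


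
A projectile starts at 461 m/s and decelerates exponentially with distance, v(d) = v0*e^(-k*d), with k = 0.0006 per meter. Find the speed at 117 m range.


v = v0*exp(-k*d) = 461*exp(-0.0006*117) = 429.7 m/s

429.7 m/s


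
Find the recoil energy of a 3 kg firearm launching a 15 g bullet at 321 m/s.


v_r = m_p*v_p/m_gun = 0.015*321/3 = 1.605 m/s, E_r = 0.5*m_gun*v_r^2 = 0.5*3*1.605^2 = 3.864 J

3.864 J


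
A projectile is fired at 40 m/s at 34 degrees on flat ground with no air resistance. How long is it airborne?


T = 2*v0*sin(theta)/g = 2*40*sin(34°)/9.81 = 4.56 s

4.56 s


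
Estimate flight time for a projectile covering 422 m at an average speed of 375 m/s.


t = d/v = 422/375 = 1.125 s

1.125 s


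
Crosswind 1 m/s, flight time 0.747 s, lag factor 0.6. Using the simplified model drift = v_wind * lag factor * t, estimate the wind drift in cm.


drift = v_wind * lag * t = 1 * 0.6 * 0.747 = 0.4482 m ≈ 44.82 cm

44.82 cm


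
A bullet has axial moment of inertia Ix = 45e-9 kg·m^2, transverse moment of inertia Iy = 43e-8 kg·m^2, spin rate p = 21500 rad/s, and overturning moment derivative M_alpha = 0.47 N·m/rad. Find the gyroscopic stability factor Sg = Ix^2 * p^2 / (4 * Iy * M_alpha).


Sg = Ix^2 * p^2 / (4 * Iy * M_alpha) = (45e-9)^2 * 21500^2 / (4 * 43e-8 * 0.47) = 1.158

1.158


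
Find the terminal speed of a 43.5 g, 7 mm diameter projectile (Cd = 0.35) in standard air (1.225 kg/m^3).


A = pi*(d/2)^2 = pi*(7/2000)^2 = 3.84845e-05 m^2
vt = sqrt(2mg/(Cd*rho*A)) = sqrt(2*0.0435*9.81/(0.35 * 1.225 * 3.84845e-05)) = 227.4 m/s

227.4 m/s


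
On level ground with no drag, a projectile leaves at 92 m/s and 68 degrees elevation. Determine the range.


R = v0^2 * sin(2*theta) / g = 92^2 * sin(2*68°) / 9.81 = 599.3 m

599.3 m


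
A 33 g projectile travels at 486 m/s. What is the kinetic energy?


E = 0.5*m*v^2 = 0.5*0.033*486^2 = 3897 J

3897 J


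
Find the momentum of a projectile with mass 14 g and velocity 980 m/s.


p = m*v = 0.014*980 = 13.72 kg·m/s

13.72 kg·m/s


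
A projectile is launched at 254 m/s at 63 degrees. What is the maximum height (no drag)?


H = (v0*sin(theta))^2 / (2g) = (254*sin(63°))^2 / (2*9.81) = 2611 m

2611 m


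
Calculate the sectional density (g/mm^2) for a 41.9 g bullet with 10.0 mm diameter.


SD = m/d^2 = 41.9/10.0^2 = 0.419 g/mm^2

0.419 g/mm^2


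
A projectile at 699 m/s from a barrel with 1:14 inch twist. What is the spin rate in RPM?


twist_m = 14*0.0254 = 0.3556 m
spin = v/twist = 699/0.3556 = 1965.692 rev/s
RPM = spin*60 = 1965.692*60 ≈ 117942 RPM

117942 RPM


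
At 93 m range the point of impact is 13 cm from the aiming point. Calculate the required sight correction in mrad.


1 mrad subtends 1 cm per 10 m of range, so adj = error_cm / (dist_m / 10) = 13 / (93/10) = 1.398 mrad

1.398 mrad


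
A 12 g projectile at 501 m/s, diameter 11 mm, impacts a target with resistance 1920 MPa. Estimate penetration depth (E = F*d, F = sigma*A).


A = pi*(d/2)^2 = pi*(11/2)^2 = 95.0332 mm^2
E = 0.5*m*v^2 = 0.5*0.012*501^2 = 1506.01 J
depth = E/(sigma*A) = 1506.01 J / (1920 MPa * 95.0332 mm^2) = 1506.01/(1920 * 95.0332) m = 0.00825373 m ≈ 8.254 mm

8.254 mm


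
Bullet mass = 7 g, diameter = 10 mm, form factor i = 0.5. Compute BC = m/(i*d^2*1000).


BC = m/(i*d^2*1000) = 7/(0.5 * 10^2 * 1000) = 0.00014

0.00014


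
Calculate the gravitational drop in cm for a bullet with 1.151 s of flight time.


drop = 0.5*g*t^2 = 0.5*9.81*1.151^2 = 6.49815 m ≈ 649.8 cm

649.8 cm


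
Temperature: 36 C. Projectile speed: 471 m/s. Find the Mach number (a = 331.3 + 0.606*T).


a = 331.3 + 0.606*(36) = 353.116 m/s
M = v/a = 471/353.116 = 1.334

1.334


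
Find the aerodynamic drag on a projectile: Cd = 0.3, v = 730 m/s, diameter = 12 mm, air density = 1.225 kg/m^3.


A = pi*(d/2)^2 = pi*(12/2000)^2 = 1.13097e-04 m^2
Fd = 0.5*Cd*rho*A*v^2 = 0.5*0.3*1.225*1.13097e-04*730^2 = 11.07 N

11.07 N


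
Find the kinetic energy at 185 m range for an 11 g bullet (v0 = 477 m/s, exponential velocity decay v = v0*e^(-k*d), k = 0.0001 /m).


v = v0*exp(-k*d) = 477*exp(-0.0001*185) = 468.257 m/s
E = 0.5*m*v^2 = 0.5*0.011*468.257^2 = 1206 J

1206 J


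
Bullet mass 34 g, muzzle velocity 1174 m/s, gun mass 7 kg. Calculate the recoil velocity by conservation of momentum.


v_recoil = m_p * v_p / m_gun = 0.034 * 1174 / 7 = 5.702 m/s

5.702 m/s


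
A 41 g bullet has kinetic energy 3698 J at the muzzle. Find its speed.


v = sqrt(2*E/m) = sqrt(2*3698/0.041) = 424.7 m/s

424.7 m/s


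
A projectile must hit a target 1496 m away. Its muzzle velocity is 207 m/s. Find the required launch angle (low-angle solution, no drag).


sin(2*theta) = R*g/v0^2 = 1496*9.81/207^2 = 0.342499, theta = arcsin(0.342499)/2 = 10.01°

10.01 degrees


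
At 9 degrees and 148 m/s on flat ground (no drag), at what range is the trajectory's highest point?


R = v0^2*sin(2*theta)/g = 148^2*sin(2*9°)/9.81 = 689.98 m
apex_dist = R/2 = 689.98/2 = 345 m

345 m


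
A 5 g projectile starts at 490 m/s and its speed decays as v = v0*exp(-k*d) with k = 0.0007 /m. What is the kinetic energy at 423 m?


v = v0*exp(-k*d) = 490*exp(-0.0007*423) = 364.419 m/s
E = 0.5*m*v^2 = 0.5*0.005*364.419^2 = 332 J

332 J


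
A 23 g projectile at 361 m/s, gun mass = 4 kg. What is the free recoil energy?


v_r = m_p*v_p/m_gun = 0.023*361/4 = 2.07575 m/s, E_r = 0.5*m_gun*v_r^2 = 0.5*4*2.07575^2 = 8.617 J

8.617 J


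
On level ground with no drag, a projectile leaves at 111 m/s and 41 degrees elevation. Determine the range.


R = v0^2 * sin(2*theta) / g = 111^2 * sin(2*41°) / 9.81 = 1244 m

1244 m


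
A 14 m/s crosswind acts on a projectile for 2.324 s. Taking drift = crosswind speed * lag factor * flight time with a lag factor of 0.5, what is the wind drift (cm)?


drift = v_wind * lag * t = 14 * 0.5 * 2.324 = 16.268 m ≈ 1627 cm

1627 cm


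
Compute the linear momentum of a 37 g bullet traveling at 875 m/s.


p = m*v = 0.037*875 = 32.38 kg·m/s

32.38 kg·m/s


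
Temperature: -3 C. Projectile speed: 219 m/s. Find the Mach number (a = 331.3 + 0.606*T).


a = 331.3 + 0.606*(-3) = 329.482 m/s
M = v/a = 219/329.482 = 0.6647

0.6647


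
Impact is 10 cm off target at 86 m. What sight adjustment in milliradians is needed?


1 mrad subtends 1 cm per 10 m of range, so adj = error_cm / (dist_m / 10) = 10 / (86/10) = 1.163 mrad

1.163 mrad


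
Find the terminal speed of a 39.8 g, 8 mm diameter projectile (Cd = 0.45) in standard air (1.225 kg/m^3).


A = pi*(d/2)^2 = pi*(8/2000)^2 = 5.02655e-05 m^2
vt = sqrt(2mg/(Cd*rho*A)) = sqrt(2*0.0398*9.81/(0.45 * 1.225 * 5.02655e-05)) = 167.9 m/s

167.9 m/s


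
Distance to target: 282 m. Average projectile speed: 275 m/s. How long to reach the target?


t = d/v = 282/275 = 1.025 s

1.025 s


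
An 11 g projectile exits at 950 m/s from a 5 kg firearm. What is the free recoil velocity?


v_recoil = m_p * v_p / m_gun = 0.011 * 950 / 5 = 2.09 m/s

2.09 m/s


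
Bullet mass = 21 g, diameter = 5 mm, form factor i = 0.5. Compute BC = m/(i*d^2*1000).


BC = m/(i*d^2*1000) = 21/(0.5 * 5^2 * 1000) = 0.00168

0.00168


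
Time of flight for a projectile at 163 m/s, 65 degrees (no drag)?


T = 2*v0*sin(theta)/g = 2*163*sin(65°)/9.81 = 30.12 s

30.12 s


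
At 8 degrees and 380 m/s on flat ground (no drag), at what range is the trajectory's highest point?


R = v0^2*sin(2*theta)/g = 380^2*sin(2*8°)/9.81 = 4057.29 m
apex_dist = R/2 = 4057.29/2 = 2029 m

2029 m


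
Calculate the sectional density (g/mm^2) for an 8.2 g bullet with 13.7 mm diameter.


SD = m/d^2 = 8.2/13.7^2 = 0.04369 g/mm^2

0.04369 g/mm^2


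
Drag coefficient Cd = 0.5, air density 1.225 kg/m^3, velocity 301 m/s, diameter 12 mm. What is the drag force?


A = pi*(d/2)^2 = pi*(12/2000)^2 = 1.13097e-04 m^2
Fd = 0.5*Cd*rho*A*v^2 = 0.5*0.5*1.225*1.13097e-04*301^2 = 3.138 N

3.138 N


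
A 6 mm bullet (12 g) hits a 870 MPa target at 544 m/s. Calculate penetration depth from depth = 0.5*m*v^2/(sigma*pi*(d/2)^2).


A = pi*(d/2)^2 = pi*(6/2)^2 = 28.2743 mm^2
E = 0.5*m*v^2 = 0.5*0.012*544^2 = 1775.62 J
depth = E/(sigma*A) = 1775.62 J / (870 MPa * 28.2743 mm^2) = 1775.62/(870 * 28.2743) m = 0.0721834 m ≈ 72.18 mm

72.18 mm


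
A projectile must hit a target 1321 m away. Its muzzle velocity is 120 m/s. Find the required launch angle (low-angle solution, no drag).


sin(2*theta) = R*g/v0^2 = 1321*9.81/120^2 = 0.899931, theta = arcsin(0.899931)/2 = 32.07°

32.07 degrees


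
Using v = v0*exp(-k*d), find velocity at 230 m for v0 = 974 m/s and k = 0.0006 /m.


v = v0*exp(-k*d) = 974*exp(-0.0006*230) = 848.5 m/s

848.5 m/s


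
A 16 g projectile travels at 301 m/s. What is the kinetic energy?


E = 0.5*m*v^2 = 0.5*0.016*301^2 = 724.8 J

724.8 J


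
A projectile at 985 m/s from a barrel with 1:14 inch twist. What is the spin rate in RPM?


twist_m = 14*0.0254 = 0.3556 m
spin = v/twist = 985/0.3556 = 2769.966 rev/s
RPM = spin*60 = 2769.966*60 ≈ 166198 RPM

166198 RPM


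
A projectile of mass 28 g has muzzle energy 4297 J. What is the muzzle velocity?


v = sqrt(2*E/m) = sqrt(2*4297/0.028) = 554 m/s

554 m/s


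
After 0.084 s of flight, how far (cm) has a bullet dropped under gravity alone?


drop = 0.5*g*t^2 = 0.5*9.81*0.084^2 = 0.0346097 m ≈ 3.461 cm

3.461 cm


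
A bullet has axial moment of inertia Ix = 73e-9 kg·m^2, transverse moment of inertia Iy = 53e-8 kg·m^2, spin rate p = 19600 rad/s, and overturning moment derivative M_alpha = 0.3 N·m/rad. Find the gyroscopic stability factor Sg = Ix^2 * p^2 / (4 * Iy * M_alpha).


Sg = Ix^2 * p^2 / (4 * Iy * M_alpha) = (73e-9)^2 * 19600^2 / (4 * 53e-8 * 0.3) = 3.219

3.219


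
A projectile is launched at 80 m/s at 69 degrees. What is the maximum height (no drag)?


H = (v0*sin(theta))^2 / (2g) = (80*sin(69°))^2 / (2*9.81) = 284.3 m

284.3 m


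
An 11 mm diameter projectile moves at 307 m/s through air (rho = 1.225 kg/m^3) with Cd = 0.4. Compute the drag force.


A = pi*(d/2)^2 = pi*(11/2000)^2 = 9.50332e-05 m^2
Fd = 0.5*Cd*rho*A*v^2 = 0.5*0.4*1.225*9.50332e-05*307^2 = 2.194 N

2.194 N


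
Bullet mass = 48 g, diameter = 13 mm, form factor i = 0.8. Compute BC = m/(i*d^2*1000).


BC = m/(i*d^2*1000) = 48/(0.8 * 13^2 * 1000) = 0.000355

0.000355


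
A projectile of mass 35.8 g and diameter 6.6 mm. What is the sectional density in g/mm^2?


SD = m/d^2 = 35.8/6.6^2 = 0.8219 g/mm^2

0.8219 g/mm^2


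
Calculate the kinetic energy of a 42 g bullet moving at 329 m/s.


E = 0.5*m*v^2 = 0.5*0.042*329^2 = 2273 J

2273 J


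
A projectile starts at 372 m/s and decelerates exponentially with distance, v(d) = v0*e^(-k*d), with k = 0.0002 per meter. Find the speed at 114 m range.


v = v0*exp(-k*d) = 372*exp(-0.0002*114) = 363.6 m/s

363.6 m/s


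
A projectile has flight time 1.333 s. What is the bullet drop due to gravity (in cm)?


drop = 0.5*g*t^2 = 0.5*9.81*1.333^2 = 8.71564 m ≈ 871.6 cm

871.6 cm


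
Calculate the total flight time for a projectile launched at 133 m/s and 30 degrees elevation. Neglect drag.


T = 2*v0*sin(theta)/g = 2*133*sin(30°)/9.81 = 13.56 s

13.56 s


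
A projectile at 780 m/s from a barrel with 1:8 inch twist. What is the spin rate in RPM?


twist_m = 8*0.0254 = 0.2032 m
spin = v/twist = 780/0.2032 = 3838.583 rev/s
RPM = spin*60 = 3838.583*60 ≈ 230315 RPM

230315 RPM


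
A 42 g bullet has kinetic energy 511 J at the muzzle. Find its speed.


v = sqrt(2*E/m) = sqrt(2*511/0.042) = 156 m/s

156 m/s


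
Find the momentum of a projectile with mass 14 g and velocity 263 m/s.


p = m*v = 0.014*263 = 3.682 kg·m/s

3.682 kg·m/s


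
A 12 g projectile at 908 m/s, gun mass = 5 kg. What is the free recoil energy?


v_r = m_p*v_p/m_gun = 0.012*908/5 = 2.1792 m/s, E_r = 0.5*m_gun*v_r^2 = 0.5*5*2.1792^2 = 11.87 J

11.87 J


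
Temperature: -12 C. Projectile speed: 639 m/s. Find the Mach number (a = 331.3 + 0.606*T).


a = 331.3 + 0.606*(-12) = 324.028 m/s
M = v/a = 639/324.028 = 1.972

1.972


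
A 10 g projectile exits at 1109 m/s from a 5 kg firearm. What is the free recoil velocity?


v_recoil = m_p * v_p / m_gun = 0.01 * 1109 / 5 = 2.218 m/s

2.218 m/s


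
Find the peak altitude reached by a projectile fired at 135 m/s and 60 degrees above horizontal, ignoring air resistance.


H = (v0*sin(theta))^2 / (2g) = (135*sin(60°))^2 / (2*9.81) = 696.7 m

696.7 m


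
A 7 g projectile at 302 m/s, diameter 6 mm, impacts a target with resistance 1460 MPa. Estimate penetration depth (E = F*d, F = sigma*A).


A = pi*(d/2)^2 = pi*(6/2)^2 = 28.2743 mm^2
E = 0.5*m*v^2 = 0.5*0.007*302^2 = 319.214 J
depth = E/(sigma*A) = 319.214 J / (1460 MPa * 28.2743 mm^2) = 319.214/(1460 * 28.2743) m = 0.0077328 m ≈ 7.733 mm

7.733 mm
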